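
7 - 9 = - 2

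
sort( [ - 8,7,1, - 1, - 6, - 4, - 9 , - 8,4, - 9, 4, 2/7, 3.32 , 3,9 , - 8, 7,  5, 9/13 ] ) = [ - 9, - 9 , - 8, - 8, - 8, - 6 , - 4,  -  1, 2/7 , 9/13,1 , 3, 3.32,4, 4,5,7, 7,9 ] 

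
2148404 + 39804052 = 41952456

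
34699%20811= 13888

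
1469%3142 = 1469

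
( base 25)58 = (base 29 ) 4h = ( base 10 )133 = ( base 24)5D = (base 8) 205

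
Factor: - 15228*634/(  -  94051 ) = 2^3*3^4*47^1*163^(-1 ) *317^1*577^(-1 ) = 9654552/94051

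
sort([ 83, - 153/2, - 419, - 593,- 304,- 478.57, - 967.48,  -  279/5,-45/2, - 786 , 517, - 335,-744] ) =[ - 967.48,-786, - 744, - 593,- 478.57,- 419 , -335, - 304, - 153/2, - 279/5, - 45/2,83,517 ]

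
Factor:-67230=-2^1*3^4*5^1*83^1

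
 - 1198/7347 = - 1 + 6149/7347 =- 0.16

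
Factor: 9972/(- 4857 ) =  - 2^2*3^1*277^1*1619^(-1) = - 3324/1619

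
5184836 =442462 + 4742374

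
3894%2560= 1334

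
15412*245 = 3775940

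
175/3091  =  175/3091  =  0.06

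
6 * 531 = 3186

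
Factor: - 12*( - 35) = 2^2*3^1*5^1*7^1 = 420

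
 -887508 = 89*(-9972)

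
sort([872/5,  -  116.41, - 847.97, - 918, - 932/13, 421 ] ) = [ - 918, -847.97, - 116.41, - 932/13, 872/5 , 421 ] 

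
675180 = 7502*90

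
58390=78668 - 20278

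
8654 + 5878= 14532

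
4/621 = 4/621 = 0.01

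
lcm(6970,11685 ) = 397290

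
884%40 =4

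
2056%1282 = 774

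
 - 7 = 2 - 9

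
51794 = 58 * 893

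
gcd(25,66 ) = 1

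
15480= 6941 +8539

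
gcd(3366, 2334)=6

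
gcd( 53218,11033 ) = 649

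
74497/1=74497 = 74497.00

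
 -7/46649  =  -7/46649 =-0.00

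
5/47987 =5/47987 = 0.00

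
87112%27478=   4678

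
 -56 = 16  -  72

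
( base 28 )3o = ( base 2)1101100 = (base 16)6C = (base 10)108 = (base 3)11000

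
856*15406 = 13187536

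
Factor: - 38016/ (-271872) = 2^ ( - 2)*3^1*11^1*59^( - 1 ) = 33/236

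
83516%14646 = 10286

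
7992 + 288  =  8280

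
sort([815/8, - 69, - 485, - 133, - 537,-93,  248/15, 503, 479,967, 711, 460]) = [ - 537, - 485,-133, - 93,- 69,248/15, 815/8, 460, 479, 503 , 711, 967] 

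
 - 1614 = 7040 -8654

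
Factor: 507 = 3^1*13^2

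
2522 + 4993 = 7515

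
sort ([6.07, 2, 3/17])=[ 3/17, 2,6.07] 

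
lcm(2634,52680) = 52680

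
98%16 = 2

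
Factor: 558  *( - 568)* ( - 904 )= 286517376 = 2^7*3^2*31^1*71^1*113^1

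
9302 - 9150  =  152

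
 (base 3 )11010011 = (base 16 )BB9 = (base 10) 3001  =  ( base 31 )33p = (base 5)44001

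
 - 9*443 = - 3987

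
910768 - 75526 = 835242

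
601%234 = 133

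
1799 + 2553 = 4352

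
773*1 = 773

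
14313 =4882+9431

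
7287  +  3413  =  10700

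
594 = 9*66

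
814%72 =22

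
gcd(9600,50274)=6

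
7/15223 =7/15223= 0.00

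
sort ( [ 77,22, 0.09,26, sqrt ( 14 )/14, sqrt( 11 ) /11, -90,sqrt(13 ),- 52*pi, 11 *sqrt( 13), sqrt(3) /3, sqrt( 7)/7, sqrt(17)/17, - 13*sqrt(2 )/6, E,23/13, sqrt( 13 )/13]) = [ - 52*pi, - 90, - 13 * sqrt( 2 )/6, 0.09, sqrt(17) /17, sqrt(14 ) /14,sqrt( 13 )/13,sqrt( 11)/11,sqrt(7 ) /7,sqrt(3)/3, 23/13, E, sqrt( 13), 22, 26, 11*sqrt( 13), 77 ]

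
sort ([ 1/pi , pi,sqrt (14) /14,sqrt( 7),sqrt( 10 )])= [ sqrt( 14) /14,1/pi,sqrt(7),pi,sqrt ( 10)]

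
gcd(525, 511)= 7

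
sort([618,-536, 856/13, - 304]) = [ - 536, - 304,  856/13, 618] 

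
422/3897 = 422/3897  =  0.11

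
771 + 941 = 1712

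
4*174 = 696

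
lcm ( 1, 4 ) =4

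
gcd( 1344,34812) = 12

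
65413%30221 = 4971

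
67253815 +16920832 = 84174647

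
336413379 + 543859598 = 880272977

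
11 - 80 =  - 69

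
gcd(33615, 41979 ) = 3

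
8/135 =8/135 = 0.06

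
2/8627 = 2/8627=0.00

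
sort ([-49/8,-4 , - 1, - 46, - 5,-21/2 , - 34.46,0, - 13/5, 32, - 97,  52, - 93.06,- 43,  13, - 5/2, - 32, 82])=[ - 97, - 93.06, - 46, - 43,  -  34.46,- 32,- 21/2, - 49/8 , - 5, - 4, - 13/5, -5/2, - 1,0,  13,32,  52, 82 ]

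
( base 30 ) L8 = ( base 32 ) ju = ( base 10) 638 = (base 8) 1176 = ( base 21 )198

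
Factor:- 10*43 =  - 430 = - 2^1 *5^1  *43^1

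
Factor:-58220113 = -7^1*757^1*10987^1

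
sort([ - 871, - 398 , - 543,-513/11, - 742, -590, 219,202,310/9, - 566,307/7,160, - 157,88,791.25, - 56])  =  [ - 871, - 742, - 590,- 566, - 543, - 398,-157, - 56,-513/11,310/9,307/7,88, 160,202, 219,791.25]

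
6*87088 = 522528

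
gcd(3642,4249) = 607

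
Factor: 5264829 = 3^2*584981^1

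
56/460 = 14/115= 0.12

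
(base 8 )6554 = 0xD6C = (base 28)4ak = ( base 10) 3436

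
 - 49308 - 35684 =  - 84992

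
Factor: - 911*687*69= - 43184133=-3^2*23^1 *229^1*911^1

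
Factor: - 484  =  -2^2 * 11^2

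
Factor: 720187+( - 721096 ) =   -  3^2*101^1 = - 909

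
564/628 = 141/157 = 0.90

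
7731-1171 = 6560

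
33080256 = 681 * 48576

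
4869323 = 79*61637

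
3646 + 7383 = 11029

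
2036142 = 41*49662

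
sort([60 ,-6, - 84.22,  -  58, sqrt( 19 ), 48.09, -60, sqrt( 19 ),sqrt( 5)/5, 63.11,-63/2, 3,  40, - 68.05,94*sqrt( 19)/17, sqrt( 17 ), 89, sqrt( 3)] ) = [ - 84.22,-68.05, - 60,-58,-63/2, - 6,sqrt( 5) /5 , sqrt( 3), 3,sqrt( 17),sqrt( 19 ),sqrt (19 ),94*sqrt (19)/17, 40,48.09, 60, 63.11,  89]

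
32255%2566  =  1463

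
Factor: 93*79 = 3^1 * 31^1 * 79^1 = 7347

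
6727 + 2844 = 9571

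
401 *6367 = 2553167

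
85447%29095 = 27257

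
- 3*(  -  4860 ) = 14580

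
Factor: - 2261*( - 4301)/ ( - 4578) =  - 1389223/654 = -2^( - 1)*3^( - 1 )*11^1*17^2*19^1 * 23^1 * 109^( - 1)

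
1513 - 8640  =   - 7127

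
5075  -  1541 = 3534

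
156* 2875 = 448500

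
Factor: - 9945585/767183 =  - 3^4*5^1*13^1*359^( - 1)*1889^1*2137^( - 1 )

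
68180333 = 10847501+57332832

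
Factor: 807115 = 5^1 * 337^1*479^1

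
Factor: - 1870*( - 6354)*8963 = 106498186740 = 2^2*3^2*5^1*11^1*17^1*353^1*8963^1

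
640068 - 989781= - 349713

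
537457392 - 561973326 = - 24515934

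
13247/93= 142+41/93  =  142.44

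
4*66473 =265892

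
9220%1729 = 575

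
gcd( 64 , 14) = 2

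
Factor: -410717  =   - 410717^1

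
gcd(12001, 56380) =1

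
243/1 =243 = 243.00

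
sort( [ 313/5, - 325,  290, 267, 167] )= [ - 325,313/5,167, 267,  290]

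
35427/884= 35427/884 = 40.08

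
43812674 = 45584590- 1771916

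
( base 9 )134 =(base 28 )40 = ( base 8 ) 160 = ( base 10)112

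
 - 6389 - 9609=- 15998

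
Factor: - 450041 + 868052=418011=3^1*11^1*53^1*239^1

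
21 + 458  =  479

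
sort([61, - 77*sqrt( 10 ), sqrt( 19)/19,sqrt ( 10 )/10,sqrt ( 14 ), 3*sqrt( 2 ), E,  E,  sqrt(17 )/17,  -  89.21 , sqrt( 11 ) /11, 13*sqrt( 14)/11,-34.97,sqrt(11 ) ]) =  [ - 77 *sqrt ( 10 ),- 89.21, - 34.97, sqrt( 19)/19, sqrt(17)/17,  sqrt (11) /11,sqrt( 10 )/10,  E,E,sqrt( 11 ),sqrt(14 ), 3*sqrt ( 2),  13*sqrt ( 14)/11,61 ] 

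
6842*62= 424204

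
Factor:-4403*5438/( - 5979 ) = 2^1*3^( - 1 )*7^1 * 17^1 * 37^1*1993^(-1) *2719^1 = 23943514/5979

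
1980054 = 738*2683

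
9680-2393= 7287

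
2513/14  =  359/2  =  179.50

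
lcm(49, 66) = 3234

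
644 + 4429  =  5073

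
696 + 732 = 1428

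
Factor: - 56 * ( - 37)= 2^3*7^1*37^1 = 2072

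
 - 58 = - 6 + -52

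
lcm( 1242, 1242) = 1242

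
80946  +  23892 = 104838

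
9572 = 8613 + 959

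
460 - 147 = 313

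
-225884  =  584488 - 810372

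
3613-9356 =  -5743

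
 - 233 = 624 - 857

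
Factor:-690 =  - 2^1*3^1*5^1*23^1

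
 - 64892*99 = -6424308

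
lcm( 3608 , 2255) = 18040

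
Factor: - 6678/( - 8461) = 2^1*3^2*7^1*53^1 * 8461^( - 1 )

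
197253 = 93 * 2121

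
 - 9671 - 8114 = -17785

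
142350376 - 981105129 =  - 838754753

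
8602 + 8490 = 17092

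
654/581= 654/581 = 1.13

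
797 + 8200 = 8997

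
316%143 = 30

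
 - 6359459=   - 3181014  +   - 3178445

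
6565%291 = 163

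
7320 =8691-1371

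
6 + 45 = 51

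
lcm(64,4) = 64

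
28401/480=59 + 27/160 = 59.17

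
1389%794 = 595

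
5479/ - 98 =-5479/98 = - 55.91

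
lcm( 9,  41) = 369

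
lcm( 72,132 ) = 792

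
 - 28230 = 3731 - 31961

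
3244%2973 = 271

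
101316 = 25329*4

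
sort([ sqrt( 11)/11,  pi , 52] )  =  [sqrt( 11) /11, pi, 52] 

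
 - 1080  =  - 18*60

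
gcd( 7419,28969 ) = 1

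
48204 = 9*5356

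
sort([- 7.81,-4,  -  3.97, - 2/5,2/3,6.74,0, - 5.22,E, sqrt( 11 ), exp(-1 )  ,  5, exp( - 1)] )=[ - 7.81,-5.22,-4, - 3.97, - 2/5,  0, exp( - 1),exp( - 1 ), 2/3,  E,sqrt (11),5,6.74]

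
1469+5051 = 6520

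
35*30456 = 1065960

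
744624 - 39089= 705535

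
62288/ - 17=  - 3664 + 0/1 = - 3664.00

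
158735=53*2995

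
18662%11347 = 7315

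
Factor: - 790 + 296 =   -  494 = - 2^1*13^1*19^1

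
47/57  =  47/57  =  0.82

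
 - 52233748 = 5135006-57368754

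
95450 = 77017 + 18433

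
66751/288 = 66751/288 = 231.77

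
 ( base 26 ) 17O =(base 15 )3dc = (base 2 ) 1101110010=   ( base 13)52B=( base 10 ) 882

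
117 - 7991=-7874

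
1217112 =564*2158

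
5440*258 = 1403520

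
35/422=35/422 = 0.08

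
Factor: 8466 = 2^1*3^1*17^1*83^1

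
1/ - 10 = - 1 + 9/10 = -  0.10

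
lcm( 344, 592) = 25456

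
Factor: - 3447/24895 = -3^2*5^(-1) * 13^(-1) = - 9/65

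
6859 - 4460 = 2399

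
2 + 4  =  6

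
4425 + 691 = 5116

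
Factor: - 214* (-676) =2^3*13^2*107^1 = 144664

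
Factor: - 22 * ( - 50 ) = 1100 = 2^2*5^2*11^1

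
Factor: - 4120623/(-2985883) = 3^2 * 13^1*23^( -1)*41^1*131^( - 1)*859^1*991^( - 1)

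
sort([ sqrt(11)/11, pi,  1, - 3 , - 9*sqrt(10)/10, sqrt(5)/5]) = [ - 3, - 9*sqrt(10) /10,  sqrt(11 )/11, sqrt (5)/5,1 , pi ]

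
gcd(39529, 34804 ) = 7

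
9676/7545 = 9676/7545 = 1.28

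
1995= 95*21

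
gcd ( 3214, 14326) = 2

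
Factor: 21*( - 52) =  - 2^2*3^1*7^1 * 13^1 = - 1092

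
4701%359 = 34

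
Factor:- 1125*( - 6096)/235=2^4*3^3*  5^2*47^ ( - 1 )*127^1= 1371600/47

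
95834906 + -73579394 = 22255512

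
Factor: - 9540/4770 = -2 = -  2^1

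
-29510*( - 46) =1357460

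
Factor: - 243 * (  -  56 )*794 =2^4*3^5*7^1*397^1 = 10804752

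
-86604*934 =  - 80888136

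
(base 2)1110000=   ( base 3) 11011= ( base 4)1300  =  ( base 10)112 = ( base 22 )52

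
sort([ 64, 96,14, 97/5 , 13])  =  [ 13, 14 , 97/5,  64,96]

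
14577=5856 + 8721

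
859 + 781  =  1640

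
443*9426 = 4175718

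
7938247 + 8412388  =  16350635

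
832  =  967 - 135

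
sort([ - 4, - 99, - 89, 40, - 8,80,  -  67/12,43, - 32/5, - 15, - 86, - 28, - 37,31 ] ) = [-99, - 89, - 86 , - 37, - 28, -15, - 8, - 32/5, - 67/12,  -  4,31,40, 43,  80]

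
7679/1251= 7679/1251=6.14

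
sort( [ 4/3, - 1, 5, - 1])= [ - 1, - 1,4/3,5 ]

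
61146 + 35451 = 96597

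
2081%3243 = 2081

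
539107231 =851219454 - 312112223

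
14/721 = 2/103 = 0.02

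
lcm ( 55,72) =3960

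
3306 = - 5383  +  8689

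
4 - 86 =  - 82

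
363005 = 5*72601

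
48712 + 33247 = 81959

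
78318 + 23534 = 101852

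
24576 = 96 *256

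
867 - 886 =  - 19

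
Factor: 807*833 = 3^1*7^2*17^1*269^1 = 672231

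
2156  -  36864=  - 34708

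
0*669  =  0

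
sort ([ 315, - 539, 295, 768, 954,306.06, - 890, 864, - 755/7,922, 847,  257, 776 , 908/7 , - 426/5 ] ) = [- 890 , - 539, - 755/7, - 426/5, 908/7,257, 295 , 306.06, 315,  768, 776, 847 , 864,922, 954 ] 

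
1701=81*21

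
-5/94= - 5/94 = - 0.05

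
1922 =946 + 976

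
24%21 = 3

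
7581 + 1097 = 8678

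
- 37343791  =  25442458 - 62786249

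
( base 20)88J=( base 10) 3379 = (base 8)6463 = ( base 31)3g0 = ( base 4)310303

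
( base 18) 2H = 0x35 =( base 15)38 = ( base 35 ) 1i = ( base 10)53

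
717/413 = 1 + 304/413 = 1.74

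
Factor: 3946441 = 409^1*9649^1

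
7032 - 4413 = 2619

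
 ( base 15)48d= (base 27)1b7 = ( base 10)1033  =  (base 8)2011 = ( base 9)1367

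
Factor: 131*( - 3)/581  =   - 3^1*7^( - 1)*83^(-1 ) *131^1 =- 393/581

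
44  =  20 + 24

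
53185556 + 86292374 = 139477930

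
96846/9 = 10760 + 2/3 =10760.67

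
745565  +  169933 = 915498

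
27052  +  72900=99952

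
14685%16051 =14685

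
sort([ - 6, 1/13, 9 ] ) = [-6,1/13, 9]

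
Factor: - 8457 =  - 3^1  *2819^1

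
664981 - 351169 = 313812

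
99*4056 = 401544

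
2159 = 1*2159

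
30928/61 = 30928/61 = 507.02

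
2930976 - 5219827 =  - 2288851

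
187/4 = 187/4 = 46.75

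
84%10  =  4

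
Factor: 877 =877^1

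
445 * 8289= 3688605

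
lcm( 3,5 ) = 15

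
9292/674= 4646/337 = 13.79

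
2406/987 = 802/329= 2.44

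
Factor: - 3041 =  - 3041^1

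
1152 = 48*24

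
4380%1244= 648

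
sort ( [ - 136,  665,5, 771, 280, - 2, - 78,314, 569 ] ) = [ - 136, - 78, - 2, 5, 280, 314 , 569,  665, 771]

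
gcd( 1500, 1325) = 25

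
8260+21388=29648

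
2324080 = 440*5282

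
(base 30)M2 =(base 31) LB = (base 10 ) 662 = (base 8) 1226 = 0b1010010110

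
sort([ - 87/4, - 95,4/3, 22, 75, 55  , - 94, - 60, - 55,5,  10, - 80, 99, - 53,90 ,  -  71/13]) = [ - 95, - 94,- 80, - 60, - 55,-53,  -  87/4,-71/13 , 4/3, 5, 10 , 22, 55,75, 90 , 99 ] 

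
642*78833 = 50610786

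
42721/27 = 42721/27 = 1582.26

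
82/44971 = 82/44971 =0.00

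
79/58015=79/58015 = 0.00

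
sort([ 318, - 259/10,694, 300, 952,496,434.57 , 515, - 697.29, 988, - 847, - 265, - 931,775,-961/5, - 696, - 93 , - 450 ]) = [ - 931, - 847 ,-697.29, -696 , - 450 , - 265, - 961/5 , - 93, - 259/10,300, 318,434.57, 496,515, 694 , 775 , 952, 988]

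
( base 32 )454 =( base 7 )15264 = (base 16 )10A4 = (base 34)3na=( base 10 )4260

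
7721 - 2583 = 5138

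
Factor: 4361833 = 7^2 * 89017^1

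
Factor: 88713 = 3^2*9857^1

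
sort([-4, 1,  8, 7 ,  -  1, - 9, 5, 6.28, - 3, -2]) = [ - 9, - 4, - 3, - 2, - 1,1,5,  6.28,7,8]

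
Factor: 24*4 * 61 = 5856 = 2^5*3^1*61^1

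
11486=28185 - 16699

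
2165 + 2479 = 4644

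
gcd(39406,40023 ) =1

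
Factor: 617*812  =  2^2*7^1 * 29^1*617^1 = 501004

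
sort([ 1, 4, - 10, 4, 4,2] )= [ - 10, 1, 2,  4, 4,4]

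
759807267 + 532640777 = 1292448044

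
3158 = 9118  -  5960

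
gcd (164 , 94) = 2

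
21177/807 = 7059/269 =26.24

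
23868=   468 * 51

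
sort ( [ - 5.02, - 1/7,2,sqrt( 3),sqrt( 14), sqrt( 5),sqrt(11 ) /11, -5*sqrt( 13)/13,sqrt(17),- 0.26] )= [- 5.02, - 5*sqrt(13)/13,-0.26,-1/7, sqrt( 11)/11,sqrt ( 3), 2,sqrt( 5),sqrt( 14) , sqrt( 17) ] 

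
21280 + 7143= 28423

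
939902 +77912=1017814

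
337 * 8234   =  2774858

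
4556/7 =4556/7 = 650.86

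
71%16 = 7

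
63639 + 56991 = 120630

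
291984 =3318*88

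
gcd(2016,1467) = 9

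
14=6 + 8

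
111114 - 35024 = 76090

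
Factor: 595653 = 3^1* 211^1*941^1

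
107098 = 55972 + 51126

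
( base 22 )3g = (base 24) 3a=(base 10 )82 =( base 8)122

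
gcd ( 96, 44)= 4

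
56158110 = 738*76095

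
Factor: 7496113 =593^1 * 12641^1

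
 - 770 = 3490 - 4260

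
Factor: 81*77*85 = 530145 = 3^4*5^1*7^1*11^1*17^1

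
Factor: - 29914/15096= -14957/7548 = -2^( - 2 ) * 3^ ( - 1)*17^(  -  1 )*37^( - 1)*14957^1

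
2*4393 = 8786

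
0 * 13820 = 0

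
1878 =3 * 626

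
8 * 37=296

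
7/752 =7/752 =0.01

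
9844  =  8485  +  1359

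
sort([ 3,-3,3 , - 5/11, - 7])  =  [ - 7, - 3, - 5/11 , 3,3] 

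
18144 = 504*36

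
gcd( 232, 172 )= 4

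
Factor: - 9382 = -2^1*4691^1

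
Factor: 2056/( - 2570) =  - 2^2 * 5^ ( -1) = -4/5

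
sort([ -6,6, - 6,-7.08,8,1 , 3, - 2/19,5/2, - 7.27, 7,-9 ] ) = [ - 9,-7.27 , - 7.08,-6,- 6 , - 2/19,1,5/2,3, 6,7, 8]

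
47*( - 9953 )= - 467791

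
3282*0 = 0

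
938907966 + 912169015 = 1851076981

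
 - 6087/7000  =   - 1 + 913/7000  =  - 0.87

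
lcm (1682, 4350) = 126150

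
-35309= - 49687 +14378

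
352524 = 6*58754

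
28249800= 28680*985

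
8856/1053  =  328/39  =  8.41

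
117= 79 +38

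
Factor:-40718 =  - 2^1*20359^1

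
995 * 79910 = 79510450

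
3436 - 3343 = 93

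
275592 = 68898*4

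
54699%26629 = 1441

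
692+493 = 1185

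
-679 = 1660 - 2339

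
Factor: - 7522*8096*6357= - 2^6*3^1*11^1*13^1*23^1*163^1*3761^1 = - 387129297984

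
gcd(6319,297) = 1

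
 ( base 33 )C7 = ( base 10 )403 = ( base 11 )337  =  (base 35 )bi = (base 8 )623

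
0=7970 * 0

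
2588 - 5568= -2980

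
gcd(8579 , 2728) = 1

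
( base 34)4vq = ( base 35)4my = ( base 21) CJD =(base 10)5704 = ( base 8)13110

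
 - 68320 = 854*( - 80) 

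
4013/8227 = 4013/8227 =0.49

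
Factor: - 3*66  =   - 198=- 2^1*3^2* 11^1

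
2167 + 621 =2788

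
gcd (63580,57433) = 1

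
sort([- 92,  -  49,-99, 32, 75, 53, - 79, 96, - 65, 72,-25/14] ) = [ - 99, - 92 , - 79, - 65,  -  49, - 25/14,32, 53,72,75,96 ] 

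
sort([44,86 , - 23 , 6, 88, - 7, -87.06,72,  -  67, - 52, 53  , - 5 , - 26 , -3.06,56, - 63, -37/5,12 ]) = [-87.06, - 67, - 63, -52, - 26 , - 23, -37/5, -7 ,-5, - 3.06,6,12, 44, 53 , 56 , 72,86, 88]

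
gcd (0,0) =0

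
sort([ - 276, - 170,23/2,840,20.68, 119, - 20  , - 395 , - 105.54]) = [ -395, - 276, - 170,  -  105.54, - 20 , 23/2,20.68,119, 840] 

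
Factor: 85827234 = 2^1*3^1*2027^1*7057^1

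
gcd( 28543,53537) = 1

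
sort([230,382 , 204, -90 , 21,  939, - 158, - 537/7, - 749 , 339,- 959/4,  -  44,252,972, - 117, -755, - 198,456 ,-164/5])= [ - 755, - 749, - 959/4, - 198, - 158, -117, - 90, - 537/7,-44,- 164/5,21,204,230,252, 339,382 , 456, 939 , 972]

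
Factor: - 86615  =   - 5^1 * 17^1*1019^1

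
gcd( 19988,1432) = 4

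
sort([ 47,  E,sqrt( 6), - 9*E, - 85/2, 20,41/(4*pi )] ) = [ - 85/2,-9*E,sqrt(6 ) , E,41/(4*pi) , 20, 47 ]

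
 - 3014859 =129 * ( - 23371) 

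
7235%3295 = 645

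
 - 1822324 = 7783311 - 9605635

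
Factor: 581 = 7^1 * 83^1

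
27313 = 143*191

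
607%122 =119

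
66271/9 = 66271/9 = 7363.44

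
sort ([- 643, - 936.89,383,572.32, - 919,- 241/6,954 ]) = [ - 936.89 ,-919,  -  643,  -  241/6,383,572.32,  954 ] 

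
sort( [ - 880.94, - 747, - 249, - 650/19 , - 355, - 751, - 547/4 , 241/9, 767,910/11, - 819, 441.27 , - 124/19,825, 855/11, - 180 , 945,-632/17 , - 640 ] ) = [ - 880.94, - 819 , - 751,-747, - 640, - 355, - 249, - 180 , - 547/4, - 632/17, - 650/19,-124/19,  241/9,855/11 , 910/11,441.27,767, 825,945 ] 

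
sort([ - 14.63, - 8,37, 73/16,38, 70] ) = [ - 14.63, - 8 , 73/16, 37,38, 70 ] 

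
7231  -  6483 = 748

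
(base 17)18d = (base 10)438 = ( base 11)369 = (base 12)306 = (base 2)110110110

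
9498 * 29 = 275442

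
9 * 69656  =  626904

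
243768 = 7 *34824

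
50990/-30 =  - 1700+1/3 = - 1699.67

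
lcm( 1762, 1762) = 1762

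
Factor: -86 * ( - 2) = 172 = 2^2 *43^1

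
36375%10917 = 3624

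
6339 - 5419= 920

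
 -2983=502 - 3485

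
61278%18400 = 6078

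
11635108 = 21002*554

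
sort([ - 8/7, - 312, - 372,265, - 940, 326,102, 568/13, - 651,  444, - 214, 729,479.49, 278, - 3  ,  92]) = [ - 940, - 651, - 372, - 312, - 214, -3,-8/7, 568/13,92,102,265,  278, 326, 444, 479.49, 729]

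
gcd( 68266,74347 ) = 1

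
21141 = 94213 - 73072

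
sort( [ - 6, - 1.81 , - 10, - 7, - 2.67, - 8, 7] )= [ - 10, - 8, - 7, - 6, - 2.67, - 1.81,7] 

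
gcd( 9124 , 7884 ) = 4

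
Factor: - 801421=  - 801421^1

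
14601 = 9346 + 5255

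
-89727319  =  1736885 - 91464204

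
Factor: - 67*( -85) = 5695 = 5^1 * 17^1*67^1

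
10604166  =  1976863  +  8627303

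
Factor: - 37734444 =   -  2^2*3^3*11^1*23^1*1381^1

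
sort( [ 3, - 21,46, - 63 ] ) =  [ - 63, - 21, 3, 46 ]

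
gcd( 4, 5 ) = 1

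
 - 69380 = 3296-72676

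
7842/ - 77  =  -102 + 12/77 = -101.84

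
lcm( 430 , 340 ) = 14620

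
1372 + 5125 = 6497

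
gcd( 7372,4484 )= 76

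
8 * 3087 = 24696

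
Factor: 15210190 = 2^1* 5^1*467^1 * 3257^1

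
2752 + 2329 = 5081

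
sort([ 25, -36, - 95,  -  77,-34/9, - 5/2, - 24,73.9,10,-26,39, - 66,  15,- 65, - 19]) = [ - 95, -77, - 66,  -  65 ,-36 ,-26, - 24,- 19, - 34/9, - 5/2,  10, 15, 25,39,73.9] 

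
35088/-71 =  - 495 + 57/71 = - 494.20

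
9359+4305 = 13664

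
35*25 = 875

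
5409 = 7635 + - 2226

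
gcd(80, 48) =16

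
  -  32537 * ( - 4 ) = 130148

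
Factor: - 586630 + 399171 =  - 17^1 * 11027^1 = - 187459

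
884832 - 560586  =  324246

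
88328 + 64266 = 152594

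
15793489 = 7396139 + 8397350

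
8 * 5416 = 43328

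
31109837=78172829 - 47062992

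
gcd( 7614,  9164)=2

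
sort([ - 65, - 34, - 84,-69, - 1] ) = [ - 84, - 69, - 65, - 34,  -  1] 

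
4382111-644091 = 3738020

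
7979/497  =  16 + 27/497 = 16.05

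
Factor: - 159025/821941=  - 5^2*6361^1*821941^( - 1)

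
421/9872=421/9872 = 0.04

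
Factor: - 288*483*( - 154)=2^6*3^3*7^2 *11^1*23^1 = 21422016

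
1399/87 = 16 + 7/87=16.08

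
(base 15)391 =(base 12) 577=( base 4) 30223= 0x32b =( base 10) 811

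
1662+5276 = 6938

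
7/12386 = 7/12386 = 0.00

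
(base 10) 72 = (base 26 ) 2K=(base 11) 66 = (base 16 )48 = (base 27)2i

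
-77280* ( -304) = 23493120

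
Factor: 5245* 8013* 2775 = 116628213375 =3^2 *5^3 * 37^1 * 1049^1*2671^1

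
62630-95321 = -32691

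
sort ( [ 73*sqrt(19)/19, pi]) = [pi, 73*sqrt(19)/19] 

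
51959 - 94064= -42105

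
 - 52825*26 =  - 1373450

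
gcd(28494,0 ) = 28494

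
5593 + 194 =5787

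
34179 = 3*11393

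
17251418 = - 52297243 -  - 69548661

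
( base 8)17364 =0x1EF4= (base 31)87J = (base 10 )7924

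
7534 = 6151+1383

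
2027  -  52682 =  - 50655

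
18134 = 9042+9092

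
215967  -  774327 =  - 558360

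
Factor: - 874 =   -  2^1*19^1*23^1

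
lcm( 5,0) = 0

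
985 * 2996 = 2951060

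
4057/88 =4057/88= 46.10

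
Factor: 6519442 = 2^1*23^1*239^1 * 593^1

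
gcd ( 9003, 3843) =3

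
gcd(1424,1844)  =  4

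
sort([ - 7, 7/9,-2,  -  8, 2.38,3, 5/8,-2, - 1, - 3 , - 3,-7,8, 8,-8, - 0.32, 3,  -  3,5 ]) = [ - 8, - 8,  -  7, - 7,-3, - 3, - 3,-2,-2, - 1, - 0.32, 5/8,7/9, 2.38, 3,3,5, 8, 8 ] 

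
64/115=64/115= 0.56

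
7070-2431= 4639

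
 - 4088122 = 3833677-7921799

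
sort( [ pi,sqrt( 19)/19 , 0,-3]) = [ - 3, 0,sqrt( 19 ) /19, pi]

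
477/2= 238+ 1/2 = 238.50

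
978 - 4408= - 3430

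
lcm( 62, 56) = 1736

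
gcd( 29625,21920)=5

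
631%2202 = 631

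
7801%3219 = 1363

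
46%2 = 0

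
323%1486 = 323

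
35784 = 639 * 56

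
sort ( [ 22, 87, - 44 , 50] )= [ - 44,22, 50, 87] 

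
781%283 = 215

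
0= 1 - 1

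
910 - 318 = 592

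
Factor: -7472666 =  - 2^1 * 107^1*34919^1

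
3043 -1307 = 1736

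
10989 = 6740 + 4249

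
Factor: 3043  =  17^1*179^1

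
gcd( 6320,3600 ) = 80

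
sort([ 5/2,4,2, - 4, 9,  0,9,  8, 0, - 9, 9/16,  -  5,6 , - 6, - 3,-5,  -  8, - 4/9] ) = [-9,-8,  -  6, - 5, - 5, -4,  -  3,-4/9,0,0,9/16, 2, 5/2,4, 6,8,9,9 ]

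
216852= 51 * 4252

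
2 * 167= 334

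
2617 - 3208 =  - 591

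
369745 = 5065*73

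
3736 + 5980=9716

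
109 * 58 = 6322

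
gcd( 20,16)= 4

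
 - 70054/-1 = 70054/1 =70054.00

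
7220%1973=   1301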